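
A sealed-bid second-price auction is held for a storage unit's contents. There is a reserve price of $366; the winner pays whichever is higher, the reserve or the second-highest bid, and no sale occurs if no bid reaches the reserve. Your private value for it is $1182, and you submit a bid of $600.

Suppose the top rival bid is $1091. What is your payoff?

$0

Your bid $600 is below the highest competing bid $1091, so you lose. Payoff $0.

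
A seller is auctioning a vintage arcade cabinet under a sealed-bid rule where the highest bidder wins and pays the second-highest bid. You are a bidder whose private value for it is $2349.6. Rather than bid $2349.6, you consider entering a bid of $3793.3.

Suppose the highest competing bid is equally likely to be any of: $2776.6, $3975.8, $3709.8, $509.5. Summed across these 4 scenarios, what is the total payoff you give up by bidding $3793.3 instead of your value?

The deviation costs you only when the competing bid falls strictly between $2349.6 and $3793.3; elsewhere both bids give the same outcome.
$2776.6: truthful payoff $0, deviation payoff −$427 → loss $427.
$3975.8: outcomes coincide → loss $0.
$3709.8: truthful payoff $0, deviation payoff −$1360.2 → loss $1360.2.
$509.5: outcomes coincide → loss $0.
Total loss = $427 + $1360.2 = $1787.2.
Because the price is fixed by the runner-up's bid, deviating from your value can only change a good outcome into a bad one — never the reverse.

$1787.2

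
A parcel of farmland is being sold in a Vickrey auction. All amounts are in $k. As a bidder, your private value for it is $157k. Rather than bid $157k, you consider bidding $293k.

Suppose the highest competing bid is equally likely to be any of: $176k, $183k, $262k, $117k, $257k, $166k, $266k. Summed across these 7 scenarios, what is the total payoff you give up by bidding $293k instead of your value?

$368k

The deviation costs you only when the competing bid falls strictly between $157k and $293k; elsewhere both bids give the same outcome.
$176k: truthful payoff $0k, deviation payoff −$19k → loss $19k.
$183k: truthful payoff $0k, deviation payoff −$26k → loss $26k.
$262k: truthful payoff $0k, deviation payoff −$105k → loss $105k.
$117k: outcomes coincide → loss $0k.
$257k: truthful payoff $0k, deviation payoff −$100k → loss $100k.
$166k: truthful payoff $0k, deviation payoff −$9k → loss $9k.
$266k: truthful payoff $0k, deviation payoff −$109k → loss $109k.
Total loss = $19k + $26k + $105k + $100k + $9k + $109k = $368k.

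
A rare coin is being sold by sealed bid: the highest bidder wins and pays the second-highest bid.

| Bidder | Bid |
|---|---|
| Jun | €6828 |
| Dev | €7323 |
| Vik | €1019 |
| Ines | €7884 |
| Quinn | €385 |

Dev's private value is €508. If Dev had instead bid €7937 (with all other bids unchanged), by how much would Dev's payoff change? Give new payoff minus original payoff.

−€7376

The highest bid among the other bidders is €7884; Dev's bid doesn't change that.
Original bid €7323: Dev is not highest (top rival bid is €7884); payoff €0.
Alternative bid €7937: Dev is highest, pays the top rival bid €7884; payoff €508 − €7884 = −€7376.
Change in payoff = −€7376 − (€0) = −€7376.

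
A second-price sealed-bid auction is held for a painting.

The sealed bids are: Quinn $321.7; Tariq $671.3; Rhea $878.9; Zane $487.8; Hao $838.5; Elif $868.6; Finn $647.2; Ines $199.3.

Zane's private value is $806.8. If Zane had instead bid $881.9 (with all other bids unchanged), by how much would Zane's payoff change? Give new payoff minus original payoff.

The highest bid among the other bidders is $878.9; Zane's bid doesn't change that.
Original bid $487.8: Zane is not highest (top rival bid is $878.9); payoff $0.
Alternative bid $881.9: Zane is highest, pays the top rival bid $878.9; payoff $806.8 − $878.9 = −$72.1.
Change in payoff = −$72.1 − ($0) = −$72.1.

−$72.1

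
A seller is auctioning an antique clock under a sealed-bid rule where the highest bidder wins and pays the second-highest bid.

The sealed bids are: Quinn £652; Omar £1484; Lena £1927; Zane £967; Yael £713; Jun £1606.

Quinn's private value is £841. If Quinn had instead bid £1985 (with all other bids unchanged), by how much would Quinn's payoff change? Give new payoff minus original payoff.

−£1086

The highest bid among the other bidders is £1927; Quinn's bid doesn't change that.
Original bid £652: Quinn is not highest (top rival bid is £1927); payoff £0.
Alternative bid £1985: Quinn is highest, pays the top rival bid £1927; payoff £841 − £1927 = −£1086.
Change in payoff = −£1086 − (£0) = −£1086.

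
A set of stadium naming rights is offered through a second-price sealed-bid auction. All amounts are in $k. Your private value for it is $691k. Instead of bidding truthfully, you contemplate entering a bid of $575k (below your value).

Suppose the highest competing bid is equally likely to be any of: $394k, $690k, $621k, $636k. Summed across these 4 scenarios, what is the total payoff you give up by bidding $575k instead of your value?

The deviation costs you only when the competing bid falls strictly between $575k and $691k; elsewhere both bids give the same outcome.
$394k: outcomes coincide → loss $0k.
$690k: truthful payoff $1k, deviation payoff $0k → loss $1k.
$621k: truthful payoff $70k, deviation payoff $0k → loss $70k.
$636k: truthful payoff $55k, deviation payoff $0k → loss $55k.
Total loss = $1k + $70k + $55k = $126k.
Because the price is fixed by the runner-up's bid, deviating from your value can only change a good outcome into a bad one — never the reverse.

$126k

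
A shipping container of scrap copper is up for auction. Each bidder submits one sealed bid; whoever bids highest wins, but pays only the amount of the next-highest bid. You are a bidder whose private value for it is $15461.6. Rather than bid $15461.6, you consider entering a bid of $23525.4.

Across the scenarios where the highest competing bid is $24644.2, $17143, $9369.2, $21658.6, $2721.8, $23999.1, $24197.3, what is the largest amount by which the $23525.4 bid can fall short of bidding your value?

$24644.2: same outcome either way → loss $0.
$17143: truthful gives $0, deviation gives −$1681.4 → loss $1681.4.
$9369.2: same outcome either way → loss $0.
$21658.6: truthful gives $0, deviation gives −$6197 → loss $6197.
$2721.8: same outcome either way → loss $0.
$23999.1: same outcome either way → loss $0.
$24197.3: same outcome either way → loss $0.
Maximum loss: $6197.

$6197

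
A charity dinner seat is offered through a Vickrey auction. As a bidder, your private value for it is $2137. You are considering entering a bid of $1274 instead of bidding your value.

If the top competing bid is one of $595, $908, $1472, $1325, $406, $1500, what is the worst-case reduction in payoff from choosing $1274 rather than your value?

$595: same outcome either way → loss $0.
$908: same outcome either way → loss $0.
$1472: truthful gives $665, deviation gives $0 → loss $665.
$1325: truthful gives $812, deviation gives $0 → loss $812.
$406: same outcome either way → loss $0.
$1500: truthful gives $637, deviation gives $0 → loss $637.
Maximum loss: $812.

$812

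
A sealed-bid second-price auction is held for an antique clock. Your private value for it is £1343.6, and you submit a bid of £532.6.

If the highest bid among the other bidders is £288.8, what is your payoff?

£1054.8

Your bid £532.6 exceeds the highest competing bid £288.8, so you win.
In a second-price auction the winner pays the second-highest bid, £288.8.
Payoff = value − price = £1343.6 − £288.8 = £1054.8.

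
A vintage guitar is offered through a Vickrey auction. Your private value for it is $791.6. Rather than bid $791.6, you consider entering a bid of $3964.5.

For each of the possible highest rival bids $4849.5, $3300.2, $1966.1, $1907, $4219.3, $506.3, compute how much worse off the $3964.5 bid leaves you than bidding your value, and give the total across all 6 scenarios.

The deviation costs you only when the competing bid falls strictly between $791.6 and $3964.5; elsewhere both bids give the same outcome.
$4849.5: outcomes coincide → loss $0.
$3300.2: truthful payoff $0, deviation payoff −$2508.6 → loss $2508.6.
$1966.1: truthful payoff $0, deviation payoff −$1174.5 → loss $1174.5.
$1907: truthful payoff $0, deviation payoff −$1115.4 → loss $1115.4.
$4219.3: outcomes coincide → loss $0.
$506.3: outcomes coincide → loss $0.
Total loss = $2508.6 + $1174.5 + $1115.4 = $4798.5.
In a second-price auction your bid sets only whether you win, not what you pay, so bidding your true value is weakly dominant.

$4798.5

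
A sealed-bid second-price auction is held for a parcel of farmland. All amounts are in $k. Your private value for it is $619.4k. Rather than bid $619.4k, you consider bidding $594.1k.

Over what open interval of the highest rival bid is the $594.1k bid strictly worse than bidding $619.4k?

If the competing bid is below $594.1k, both bids win at the same price — no difference.
If it is above $619.4k, both bids lose — no difference.
If it lies strictly between $594.1k and $619.4k, bidding your value wins at a price below your value (positive payoff) while bidding $594.1k loses (payoff 0).
So the deviation strictly hurts on the open interval ($594.1k, $619.4k).

($594.1k, $619.4k)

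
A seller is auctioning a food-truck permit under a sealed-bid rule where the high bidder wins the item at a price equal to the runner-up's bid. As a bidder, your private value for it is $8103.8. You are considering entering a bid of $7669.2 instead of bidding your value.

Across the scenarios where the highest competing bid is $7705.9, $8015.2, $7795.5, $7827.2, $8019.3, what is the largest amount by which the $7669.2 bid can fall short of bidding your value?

$7705.9: truthful gives $397.9, deviation gives $0 → loss $397.9.
$8015.2: truthful gives $88.6, deviation gives $0 → loss $88.6.
$7795.5: truthful gives $308.3, deviation gives $0 → loss $308.3.
$7827.2: truthful gives $276.6, deviation gives $0 → loss $276.6.
$8019.3: truthful gives $84.5, deviation gives $0 → loss $84.5.
Maximum loss: $397.9.

$397.9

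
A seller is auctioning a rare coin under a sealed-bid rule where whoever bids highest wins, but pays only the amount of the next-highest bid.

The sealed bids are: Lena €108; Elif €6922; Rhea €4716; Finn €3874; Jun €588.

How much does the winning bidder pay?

Highest bid: Elif at €6922, so Elif wins.
Second-highest bid: Rhea at €4716 — that is the price the winner pays.

€4716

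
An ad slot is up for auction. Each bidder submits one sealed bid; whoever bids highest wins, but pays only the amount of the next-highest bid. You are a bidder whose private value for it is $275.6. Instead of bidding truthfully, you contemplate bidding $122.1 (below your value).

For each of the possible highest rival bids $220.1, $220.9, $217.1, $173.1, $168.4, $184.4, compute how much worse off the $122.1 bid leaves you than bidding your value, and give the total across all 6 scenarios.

The deviation costs you only when the competing bid falls strictly between $122.1 and $275.6; elsewhere both bids give the same outcome.
$220.1: truthful payoff $55.5, deviation payoff $0 → loss $55.5.
$220.9: truthful payoff $54.7, deviation payoff $0 → loss $54.7.
$217.1: truthful payoff $58.5, deviation payoff $0 → loss $58.5.
$173.1: truthful payoff $102.5, deviation payoff $0 → loss $102.5.
$168.4: truthful payoff $107.2, deviation payoff $0 → loss $107.2.
$184.4: truthful payoff $91.2, deviation payoff $0 → loss $91.2.
Total loss = $55.5 + $54.7 + $58.5 + $102.5 + $107.2 + $91.2 = $469.6.
Because the price is fixed by the runner-up's bid, deviating from your value can only change a good outcome into a bad one — never the reverse.

$469.6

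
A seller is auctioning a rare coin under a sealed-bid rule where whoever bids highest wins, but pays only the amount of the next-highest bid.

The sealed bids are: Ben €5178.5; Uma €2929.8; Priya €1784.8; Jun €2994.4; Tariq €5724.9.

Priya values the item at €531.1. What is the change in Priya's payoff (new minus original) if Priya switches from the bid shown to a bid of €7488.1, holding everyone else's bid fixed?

The highest bid among the other bidders is €5724.9; Priya's bid doesn't change that.
Original bid €1784.8: Priya is not highest (top rival bid is €5724.9); payoff €0.
Alternative bid €7488.1: Priya is highest, pays the top rival bid €5724.9; payoff €531.1 − €5724.9 = −€5193.8.
Change in payoff = −€5193.8 − (€0) = −€5193.8.

−€5193.8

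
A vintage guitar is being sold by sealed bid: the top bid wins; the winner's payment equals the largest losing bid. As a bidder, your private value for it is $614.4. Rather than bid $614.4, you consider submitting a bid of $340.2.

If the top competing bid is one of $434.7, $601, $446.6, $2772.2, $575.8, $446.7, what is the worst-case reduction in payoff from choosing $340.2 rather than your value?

$434.7: truthful gives $179.7, deviation gives $0 → loss $179.7.
$601: truthful gives $13.4, deviation gives $0 → loss $13.4.
$446.6: truthful gives $167.8, deviation gives $0 → loss $167.8.
$2772.2: same outcome either way → loss $0.
$575.8: truthful gives $38.6, deviation gives $0 → loss $38.6.
$446.7: truthful gives $167.7, deviation gives $0 → loss $167.7.
Maximum loss: $179.7.

$179.7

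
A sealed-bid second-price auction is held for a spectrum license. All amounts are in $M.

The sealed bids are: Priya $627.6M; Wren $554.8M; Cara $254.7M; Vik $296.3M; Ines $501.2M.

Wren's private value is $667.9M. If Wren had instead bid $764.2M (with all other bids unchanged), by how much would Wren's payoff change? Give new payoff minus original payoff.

The highest bid among the other bidders is $627.6M; Wren's bid doesn't change that.
Original bid $554.8M: Wren is not highest (top rival bid is $627.6M); payoff $0M.
Alternative bid $764.2M: Wren is highest, pays the top rival bid $627.6M; payoff $667.9M − $627.6M = $40.3M.
Change in payoff = $40.3M − ($0M) = $40.3M.

$40.3M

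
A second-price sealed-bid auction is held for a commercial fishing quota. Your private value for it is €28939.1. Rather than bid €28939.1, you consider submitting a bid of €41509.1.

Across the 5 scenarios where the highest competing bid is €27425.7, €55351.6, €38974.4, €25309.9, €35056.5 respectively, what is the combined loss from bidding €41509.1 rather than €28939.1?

€16152.7

The deviation costs you only when the competing bid falls strictly between €28939.1 and €41509.1; elsewhere both bids give the same outcome.
€27425.7: outcomes coincide → loss €0.
€55351.6: outcomes coincide → loss €0.
€38974.4: truthful payoff €0, deviation payoff −€10035.3 → loss €10035.3.
€25309.9: outcomes coincide → loss €0.
€35056.5: truthful payoff €0, deviation payoff −€6117.4 → loss €6117.4.
Total loss = €10035.3 + €6117.4 = €16152.7.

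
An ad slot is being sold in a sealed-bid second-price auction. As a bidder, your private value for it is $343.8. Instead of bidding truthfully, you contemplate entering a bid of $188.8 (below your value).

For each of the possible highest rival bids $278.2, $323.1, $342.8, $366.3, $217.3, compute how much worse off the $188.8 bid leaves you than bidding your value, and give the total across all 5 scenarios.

The deviation costs you only when the competing bid falls strictly between $188.8 and $343.8; elsewhere both bids give the same outcome.
$278.2: truthful payoff $65.6, deviation payoff $0 → loss $65.6.
$323.1: truthful payoff $20.7, deviation payoff $0 → loss $20.7.
$342.8: truthful payoff $1, deviation payoff $0 → loss $1.
$366.3: outcomes coincide → loss $0.
$217.3: truthful payoff $126.5, deviation payoff $0 → loss $126.5.
Total loss = $65.6 + $20.7 + $1 + $126.5 = $213.8.

$213.8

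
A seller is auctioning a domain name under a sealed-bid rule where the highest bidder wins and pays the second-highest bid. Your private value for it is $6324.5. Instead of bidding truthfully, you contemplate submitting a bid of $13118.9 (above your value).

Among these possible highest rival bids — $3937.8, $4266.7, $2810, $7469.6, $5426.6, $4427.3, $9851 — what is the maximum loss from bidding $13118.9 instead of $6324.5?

$3937.8: same outcome either way → loss $0.
$4266.7: same outcome either way → loss $0.
$2810: same outcome either way → loss $0.
$7469.6: truthful gives $0, deviation gives −$1145.1 → loss $1145.1.
$5426.6: same outcome either way → loss $0.
$4427.3: same outcome either way → loss $0.
$9851: truthful gives $0, deviation gives −$3526.5 → loss $3526.5.
Maximum loss: $3526.5.

$3526.5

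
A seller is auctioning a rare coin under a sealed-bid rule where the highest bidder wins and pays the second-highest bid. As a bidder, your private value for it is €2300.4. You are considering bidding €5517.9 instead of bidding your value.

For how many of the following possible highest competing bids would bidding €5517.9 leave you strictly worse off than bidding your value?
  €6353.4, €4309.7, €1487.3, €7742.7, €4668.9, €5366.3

3

The deviation hurts exactly when the highest competing bid lies strictly between €2300.4 and €5517.9 — overbidding then wins at a price above your value.
€6353.4: above both → same outcome either way.
€4309.7: inside the interval → strictly worse (loss €2009.3).
€1487.3: below both → same outcome either way.
€7742.7: above both → same outcome either way.
€4668.9: inside the interval → strictly worse (loss €2368.5).
€5366.3: inside the interval → strictly worse (loss €3065.9).
Count: 3.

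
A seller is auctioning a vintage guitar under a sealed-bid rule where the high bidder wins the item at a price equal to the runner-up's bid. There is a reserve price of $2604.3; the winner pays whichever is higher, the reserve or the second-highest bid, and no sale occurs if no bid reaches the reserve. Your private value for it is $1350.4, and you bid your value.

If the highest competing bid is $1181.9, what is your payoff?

Your bid $1350.4 is the highest bid but falls below the reserve $2604.3, so the item goes unsold. Payoff $0.

$0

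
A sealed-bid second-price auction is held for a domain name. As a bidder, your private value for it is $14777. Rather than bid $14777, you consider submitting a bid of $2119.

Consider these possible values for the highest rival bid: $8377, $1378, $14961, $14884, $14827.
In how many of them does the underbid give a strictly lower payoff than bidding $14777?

The deviation hurts exactly when the highest competing bid lies strictly between $2119 and $14777 — underbidding then forfeits a profitable win.
$8377: inside the interval → strictly worse (loss $6400).
$1378: below both → same outcome either way.
$14961: above both → same outcome either way.
$14884: above both → same outcome either way.
$14827: above both → same outcome either way.
Count: 1.

1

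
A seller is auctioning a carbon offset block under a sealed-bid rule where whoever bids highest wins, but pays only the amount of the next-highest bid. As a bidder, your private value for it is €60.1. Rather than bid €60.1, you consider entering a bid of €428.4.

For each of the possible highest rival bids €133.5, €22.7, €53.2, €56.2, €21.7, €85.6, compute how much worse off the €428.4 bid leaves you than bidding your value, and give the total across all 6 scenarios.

€98.9

The deviation costs you only when the competing bid falls strictly between €60.1 and €428.4; elsewhere both bids give the same outcome.
€133.5: truthful payoff €0, deviation payoff −€73.4 → loss €73.4.
€22.7: outcomes coincide → loss €0.
€53.2: outcomes coincide → loss €0.
€56.2: outcomes coincide → loss €0.
€21.7: outcomes coincide → loss €0.
€85.6: truthful payoff €0, deviation payoff −€25.5 → loss €25.5.
Total loss = €73.4 + €25.5 = €98.9.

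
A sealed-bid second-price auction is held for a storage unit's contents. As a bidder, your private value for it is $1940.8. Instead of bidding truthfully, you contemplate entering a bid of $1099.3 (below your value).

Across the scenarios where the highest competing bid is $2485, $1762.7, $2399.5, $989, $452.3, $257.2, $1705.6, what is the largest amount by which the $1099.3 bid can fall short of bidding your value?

$2485: same outcome either way → loss $0.
$1762.7: truthful gives $178.1, deviation gives $0 → loss $178.1.
$2399.5: same outcome either way → loss $0.
$989: same outcome either way → loss $0.
$452.3: same outcome either way → loss $0.
$257.2: same outcome either way → loss $0.
$1705.6: truthful gives $235.2, deviation gives $0 → loss $235.2.
Maximum loss: $235.2.

$235.2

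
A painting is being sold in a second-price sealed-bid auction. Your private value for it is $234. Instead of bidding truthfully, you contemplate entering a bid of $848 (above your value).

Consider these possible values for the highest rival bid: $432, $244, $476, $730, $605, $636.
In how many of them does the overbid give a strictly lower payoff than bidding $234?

The deviation hurts exactly when the highest competing bid lies strictly between $234 and $848 — overbidding then wins at a price above your value.
$432: inside the interval → strictly worse (loss $198).
$244: inside the interval → strictly worse (loss $10).
$476: inside the interval → strictly worse (loss $242).
$730: inside the interval → strictly worse (loss $496).
$605: inside the interval → strictly worse (loss $371).
$636: inside the interval → strictly worse (loss $402).
Count: 6.

6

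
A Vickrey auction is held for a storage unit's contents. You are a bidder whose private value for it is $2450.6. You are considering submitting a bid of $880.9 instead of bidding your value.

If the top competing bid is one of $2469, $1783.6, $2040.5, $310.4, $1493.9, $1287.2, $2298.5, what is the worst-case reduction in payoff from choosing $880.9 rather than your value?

$1163.4

$2469: same outcome either way → loss $0.
$1783.6: truthful gives $667, deviation gives $0 → loss $667.
$2040.5: truthful gives $410.1, deviation gives $0 → loss $410.1.
$310.4: same outcome either way → loss $0.
$1493.9: truthful gives $956.7, deviation gives $0 → loss $956.7.
$1287.2: truthful gives $1163.4, deviation gives $0 → loss $1163.4.
$2298.5: truthful gives $152.1, deviation gives $0 → loss $152.1.
Maximum loss: $1163.4.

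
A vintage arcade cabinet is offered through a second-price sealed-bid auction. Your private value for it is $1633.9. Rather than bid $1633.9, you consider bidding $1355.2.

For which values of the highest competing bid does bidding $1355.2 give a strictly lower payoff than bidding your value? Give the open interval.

($1355.2, $1633.9)

If the competing bid is below $1355.2, both bids win at the same price — no difference.
If it is above $1633.9, both bids lose — no difference.
If it lies strictly between $1355.2 and $1633.9, bidding your value wins at a price below your value (positive payoff) while bidding $1355.2 loses (payoff 0).
So the deviation strictly hurts on the open interval ($1355.2, $1633.9).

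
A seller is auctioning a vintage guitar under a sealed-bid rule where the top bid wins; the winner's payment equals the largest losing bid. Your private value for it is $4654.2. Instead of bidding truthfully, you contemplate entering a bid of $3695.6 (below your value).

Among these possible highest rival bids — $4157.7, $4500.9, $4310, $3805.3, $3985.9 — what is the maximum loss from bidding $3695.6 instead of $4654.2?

$4157.7: truthful gives $496.5, deviation gives $0 → loss $496.5.
$4500.9: truthful gives $153.3, deviation gives $0 → loss $153.3.
$4310: truthful gives $344.2, deviation gives $0 → loss $344.2.
$3805.3: truthful gives $848.9, deviation gives $0 → loss $848.9.
$3985.9: truthful gives $668.3, deviation gives $0 → loss $668.3.
Maximum loss: $848.9.

$848.9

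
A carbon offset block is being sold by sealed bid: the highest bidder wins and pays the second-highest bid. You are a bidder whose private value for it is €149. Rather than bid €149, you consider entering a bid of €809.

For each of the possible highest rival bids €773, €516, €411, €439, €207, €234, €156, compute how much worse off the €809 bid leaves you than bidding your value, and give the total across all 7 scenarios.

The deviation costs you only when the competing bid falls strictly between €149 and €809; elsewhere both bids give the same outcome.
€773: truthful payoff €0, deviation payoff −€624 → loss €624.
€516: truthful payoff €0, deviation payoff −€367 → loss €367.
€411: truthful payoff €0, deviation payoff −€262 → loss €262.
€439: truthful payoff €0, deviation payoff −€290 → loss €290.
€207: truthful payoff €0, deviation payoff −€58 → loss €58.
€234: truthful payoff €0, deviation payoff −€85 → loss €85.
€156: truthful payoff €0, deviation payoff −€7 → loss €7.
Total loss = €624 + €367 + €262 + €290 + €58 + €85 + €7 = €1693.

€1693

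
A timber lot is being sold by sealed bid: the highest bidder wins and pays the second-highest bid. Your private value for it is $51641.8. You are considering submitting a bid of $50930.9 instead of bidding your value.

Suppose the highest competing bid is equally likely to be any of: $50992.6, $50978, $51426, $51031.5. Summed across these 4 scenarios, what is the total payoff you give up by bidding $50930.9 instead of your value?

$2139.1

The deviation costs you only when the competing bid falls strictly between $50930.9 and $51641.8; elsewhere both bids give the same outcome.
$50992.6: truthful payoff $649.2, deviation payoff $0 → loss $649.2.
$50978: truthful payoff $663.8, deviation payoff $0 → loss $663.8.
$51426: truthful payoff $215.8, deviation payoff $0 → loss $215.8.
$51031.5: truthful payoff $610.3, deviation payoff $0 → loss $610.3.
Total loss = $649.2 + $663.8 + $215.8 + $610.3 = $2139.1.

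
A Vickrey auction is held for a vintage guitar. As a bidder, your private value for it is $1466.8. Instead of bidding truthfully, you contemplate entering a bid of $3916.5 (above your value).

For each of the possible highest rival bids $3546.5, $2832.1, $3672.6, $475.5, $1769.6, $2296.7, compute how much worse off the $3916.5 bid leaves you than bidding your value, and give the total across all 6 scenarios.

The deviation costs you only when the competing bid falls strictly between $1466.8 and $3916.5; elsewhere both bids give the same outcome.
$3546.5: truthful payoff $0, deviation payoff −$2079.7 → loss $2079.7.
$2832.1: truthful payoff $0, deviation payoff −$1365.3 → loss $1365.3.
$3672.6: truthful payoff $0, deviation payoff −$2205.8 → loss $2205.8.
$475.5: outcomes coincide → loss $0.
$1769.6: truthful payoff $0, deviation payoff −$302.8 → loss $302.8.
$2296.7: truthful payoff $0, deviation payoff −$829.9 → loss $829.9.
Total loss = $2079.7 + $1365.3 + $2205.8 + $302.8 + $829.9 = $6783.5.

$6783.5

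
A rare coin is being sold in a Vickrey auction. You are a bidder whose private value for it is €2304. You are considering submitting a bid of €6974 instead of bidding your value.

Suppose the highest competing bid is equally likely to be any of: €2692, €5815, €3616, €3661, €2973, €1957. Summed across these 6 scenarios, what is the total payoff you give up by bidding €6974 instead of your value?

The deviation costs you only when the competing bid falls strictly between €2304 and €6974; elsewhere both bids give the same outcome.
€2692: truthful payoff €0, deviation payoff −€388 → loss €388.
€5815: truthful payoff €0, deviation payoff −€3511 → loss €3511.
€3616: truthful payoff €0, deviation payoff −€1312 → loss €1312.
€3661: truthful payoff €0, deviation payoff −€1357 → loss €1357.
€2973: truthful payoff €0, deviation payoff −€669 → loss €669.
€1957: outcomes coincide → loss €0.
Total loss = €388 + €3511 + €1312 + €1357 + €669 = €7237.

€7237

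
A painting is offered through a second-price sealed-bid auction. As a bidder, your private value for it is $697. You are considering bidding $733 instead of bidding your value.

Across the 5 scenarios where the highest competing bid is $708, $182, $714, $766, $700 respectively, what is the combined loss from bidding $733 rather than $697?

The deviation costs you only when the competing bid falls strictly between $697 and $733; elsewhere both bids give the same outcome.
$708: truthful payoff $0, deviation payoff −$11 → loss $11.
$182: outcomes coincide → loss $0.
$714: truthful payoff $0, deviation payoff −$17 → loss $17.
$766: outcomes coincide → loss $0.
$700: truthful payoff $0, deviation payoff −$3 → loss $3.
Total loss = $11 + $17 + $3 = $31.
Truthful bidding weakly dominates here: raising your bid can only win items priced above your value, and lowering it can only forfeit items priced below.

$31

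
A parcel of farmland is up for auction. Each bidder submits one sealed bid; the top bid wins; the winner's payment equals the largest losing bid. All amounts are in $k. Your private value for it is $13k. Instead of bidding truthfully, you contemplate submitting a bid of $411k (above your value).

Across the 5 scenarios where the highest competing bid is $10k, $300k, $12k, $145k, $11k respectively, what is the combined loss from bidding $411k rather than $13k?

The deviation costs you only when the competing bid falls strictly between $13k and $411k; elsewhere both bids give the same outcome.
$10k: outcomes coincide → loss $0k.
$300k: truthful payoff $0k, deviation payoff −$287k → loss $287k.
$12k: outcomes coincide → loss $0k.
$145k: truthful payoff $0k, deviation payoff −$132k → loss $132k.
$11k: outcomes coincide → loss $0k.
Total loss = $287k + $132k = $419k.
Truthful bidding weakly dominates here: raising your bid can only win items priced above your value, and lowering it can only forfeit items priced below.

$419k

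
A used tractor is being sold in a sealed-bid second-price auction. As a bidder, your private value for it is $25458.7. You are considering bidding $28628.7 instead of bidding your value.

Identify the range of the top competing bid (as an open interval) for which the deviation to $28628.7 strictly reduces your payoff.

If the competing bid is below $25458.7, both bids win at the same price — no difference.
If it is above $28628.7, both bids lose — no difference.
If it lies strictly between $25458.7 and $28628.7, bidding your value loses (payoff 0) while bidding $28628.7 wins at a price above your value (payoff negative).
So the deviation strictly hurts on the open interval ($25458.7, $28628.7).
Truthful bidding weakly dominates here: raising your bid can only win items priced above your value, and lowering it can only forfeit items priced below.

($25458.7, $28628.7)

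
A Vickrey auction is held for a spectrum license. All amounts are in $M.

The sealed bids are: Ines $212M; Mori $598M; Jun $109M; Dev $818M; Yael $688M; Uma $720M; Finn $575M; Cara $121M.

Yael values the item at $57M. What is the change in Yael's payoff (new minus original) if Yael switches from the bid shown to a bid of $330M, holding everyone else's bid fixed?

The highest bid among the other bidders is $818M; Yael's bid doesn't change that.
Original bid $688M: Yael is not highest (top rival bid is $818M); payoff $0M.
Alternative bid $330M: Yael is not highest (top rival bid is $818M); payoff $0M.
Change in payoff = $0M − ($0M) = $0M.

$0M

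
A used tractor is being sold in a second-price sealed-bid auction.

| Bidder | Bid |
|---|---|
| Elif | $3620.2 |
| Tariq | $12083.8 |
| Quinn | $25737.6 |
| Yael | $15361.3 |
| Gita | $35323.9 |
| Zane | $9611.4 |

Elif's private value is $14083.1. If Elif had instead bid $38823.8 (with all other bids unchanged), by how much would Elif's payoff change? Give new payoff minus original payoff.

The highest bid among the other bidders is $35323.9; Elif's bid doesn't change that.
Original bid $3620.2: Elif is not highest (top rival bid is $35323.9); payoff $0.
Alternative bid $38823.8: Elif is highest, pays the top rival bid $35323.9; payoff $14083.1 − $35323.9 = −$21240.8.
Change in payoff = −$21240.8 − ($0) = −$21240.8.

−$21240.8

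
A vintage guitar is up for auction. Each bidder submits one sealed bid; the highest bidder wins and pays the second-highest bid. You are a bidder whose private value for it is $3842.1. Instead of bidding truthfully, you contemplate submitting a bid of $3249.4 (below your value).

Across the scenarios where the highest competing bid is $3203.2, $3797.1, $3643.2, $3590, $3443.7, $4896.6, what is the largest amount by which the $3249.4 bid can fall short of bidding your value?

$3203.2: same outcome either way → loss $0.
$3797.1: truthful gives $45, deviation gives $0 → loss $45.
$3643.2: truthful gives $198.9, deviation gives $0 → loss $198.9.
$3590: truthful gives $252.1, deviation gives $0 → loss $252.1.
$3443.7: truthful gives $398.4, deviation gives $0 → loss $398.4.
$4896.6: same outcome either way → loss $0.
Maximum loss: $398.4.

$398.4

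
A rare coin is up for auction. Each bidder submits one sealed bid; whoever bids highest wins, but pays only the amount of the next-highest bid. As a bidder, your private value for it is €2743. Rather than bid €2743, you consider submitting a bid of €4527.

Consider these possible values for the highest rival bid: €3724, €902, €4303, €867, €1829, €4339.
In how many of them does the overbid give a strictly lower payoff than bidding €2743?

The deviation hurts exactly when the highest competing bid lies strictly between €2743 and €4527 — overbidding then wins at a price above your value.
€3724: inside the interval → strictly worse (loss €981).
€902: below both → same outcome either way.
€4303: inside the interval → strictly worse (loss €1560).
€867: below both → same outcome either way.
€1829: below both → same outcome either way.
€4339: inside the interval → strictly worse (loss €1596).
Count: 3.

3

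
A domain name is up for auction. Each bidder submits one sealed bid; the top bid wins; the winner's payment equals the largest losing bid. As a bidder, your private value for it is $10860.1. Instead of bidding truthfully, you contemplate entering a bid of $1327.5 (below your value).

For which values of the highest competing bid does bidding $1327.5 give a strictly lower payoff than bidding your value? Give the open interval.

($1327.5, $10860.1)

If the competing bid is below $1327.5, both bids win at the same price — no difference.
If it is above $10860.1, both bids lose — no difference.
If it lies strictly between $1327.5 and $10860.1, bidding your value wins at a price below your value (positive payoff) while bidding $1327.5 loses (payoff 0).
So the deviation strictly hurts on the open interval ($1327.5, $10860.1).
Because the price is fixed by the runner-up's bid, deviating from your value can only change a good outcome into a bad one — never the reverse.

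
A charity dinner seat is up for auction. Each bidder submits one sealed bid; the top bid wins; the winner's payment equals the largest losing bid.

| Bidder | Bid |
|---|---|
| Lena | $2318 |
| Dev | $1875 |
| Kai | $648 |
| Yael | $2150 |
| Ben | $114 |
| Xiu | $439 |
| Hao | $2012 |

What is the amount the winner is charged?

$2150

Highest bid: Lena at $2318, so Lena wins.
Second-highest bid: Yael at $2150 — that is the price the winner pays.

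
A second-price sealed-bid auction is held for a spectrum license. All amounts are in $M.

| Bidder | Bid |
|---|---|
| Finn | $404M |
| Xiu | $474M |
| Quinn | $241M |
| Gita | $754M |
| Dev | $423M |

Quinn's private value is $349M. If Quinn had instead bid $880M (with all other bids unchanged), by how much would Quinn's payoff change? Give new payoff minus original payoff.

−$405M

The highest bid among the other bidders is $754M; Quinn's bid doesn't change that.
Original bid $241M: Quinn is not highest (top rival bid is $754M); payoff $0M.
Alternative bid $880M: Quinn is highest, pays the top rival bid $754M; payoff $349M − $754M = −$405M.
Change in payoff = −$405M − ($0M) = −$405M.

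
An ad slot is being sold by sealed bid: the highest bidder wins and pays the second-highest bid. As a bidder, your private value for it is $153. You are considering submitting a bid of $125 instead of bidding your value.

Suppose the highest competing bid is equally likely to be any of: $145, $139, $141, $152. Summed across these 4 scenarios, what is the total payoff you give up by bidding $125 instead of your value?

$35

The deviation costs you only when the competing bid falls strictly between $125 and $153; elsewhere both bids give the same outcome.
$145: truthful payoff $8, deviation payoff $0 → loss $8.
$139: truthful payoff $14, deviation payoff $0 → loss $14.
$141: truthful payoff $12, deviation payoff $0 → loss $12.
$152: truthful payoff $1, deviation payoff $0 → loss $1.
Total loss = $8 + $14 + $12 + $1 = $35.
Truthful bidding weakly dominates here: raising your bid can only win items priced above your value, and lowering it can only forfeit items priced below.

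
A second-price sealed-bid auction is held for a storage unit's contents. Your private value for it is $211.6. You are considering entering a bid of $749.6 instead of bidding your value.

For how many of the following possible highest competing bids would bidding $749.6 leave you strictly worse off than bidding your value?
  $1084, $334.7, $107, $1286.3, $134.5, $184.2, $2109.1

1

The deviation hurts exactly when the highest competing bid lies strictly between $211.6 and $749.6 — overbidding then wins at a price above your value.
$1084: above both → same outcome either way.
$334.7: inside the interval → strictly worse (loss $123.1).
$107: below both → same outcome either way.
$1286.3: above both → same outcome either way.
$134.5: below both → same outcome either way.
$184.2: below both → same outcome either way.
$2109.1: above both → same outcome either way.
Count: 1.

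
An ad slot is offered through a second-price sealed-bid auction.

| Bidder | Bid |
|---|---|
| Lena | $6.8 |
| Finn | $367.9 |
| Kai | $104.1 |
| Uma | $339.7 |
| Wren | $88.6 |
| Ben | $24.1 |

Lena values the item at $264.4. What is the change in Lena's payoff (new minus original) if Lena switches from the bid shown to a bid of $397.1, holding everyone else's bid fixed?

The highest bid among the other bidders is $367.9; Lena's bid doesn't change that.
Original bid $6.8: Lena is not highest (top rival bid is $367.9); payoff $0.
Alternative bid $397.1: Lena is highest, pays the top rival bid $367.9; payoff $264.4 − $367.9 = −$103.5.
Change in payoff = −$103.5 − ($0) = −$103.5.

−$103.5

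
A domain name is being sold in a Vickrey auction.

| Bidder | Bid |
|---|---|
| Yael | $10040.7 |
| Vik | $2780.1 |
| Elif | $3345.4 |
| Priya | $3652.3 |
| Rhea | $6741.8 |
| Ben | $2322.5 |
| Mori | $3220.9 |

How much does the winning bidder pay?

Highest bid: Yael at $10040.7, so Yael wins.
Second-highest bid: Rhea at $6741.8 — that is the price the winner pays.

$6741.8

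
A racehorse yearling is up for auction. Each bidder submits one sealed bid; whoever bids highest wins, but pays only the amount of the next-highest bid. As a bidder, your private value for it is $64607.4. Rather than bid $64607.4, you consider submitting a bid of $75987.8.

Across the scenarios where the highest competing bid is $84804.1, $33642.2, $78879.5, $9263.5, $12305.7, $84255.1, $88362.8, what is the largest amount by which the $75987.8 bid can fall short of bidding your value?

$0

$84804.1: same outcome either way → loss $0.
$33642.2: same outcome either way → loss $0.
$78879.5: same outcome either way → loss $0.
$9263.5: same outcome either way → loss $0.
$12305.7: same outcome either way → loss $0.
$84255.1: same outcome either way → loss $0.
$88362.8: same outcome either way → loss $0.
Maximum loss: $0.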